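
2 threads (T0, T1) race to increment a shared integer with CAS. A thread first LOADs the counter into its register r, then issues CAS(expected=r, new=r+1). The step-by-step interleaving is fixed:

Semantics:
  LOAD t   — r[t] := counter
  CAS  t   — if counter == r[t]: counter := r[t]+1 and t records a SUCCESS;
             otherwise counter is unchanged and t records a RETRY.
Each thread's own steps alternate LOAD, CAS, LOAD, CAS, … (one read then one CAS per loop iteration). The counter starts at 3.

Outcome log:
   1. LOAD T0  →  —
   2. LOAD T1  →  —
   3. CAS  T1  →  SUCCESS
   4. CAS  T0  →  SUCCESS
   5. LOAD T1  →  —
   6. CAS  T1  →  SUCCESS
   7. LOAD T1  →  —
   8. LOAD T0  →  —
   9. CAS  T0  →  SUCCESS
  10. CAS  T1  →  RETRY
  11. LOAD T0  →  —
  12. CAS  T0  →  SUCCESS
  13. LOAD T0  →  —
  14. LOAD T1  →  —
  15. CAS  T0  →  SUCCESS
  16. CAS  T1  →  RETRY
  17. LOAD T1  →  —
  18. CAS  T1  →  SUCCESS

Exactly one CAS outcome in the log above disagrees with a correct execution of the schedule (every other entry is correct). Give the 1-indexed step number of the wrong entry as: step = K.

step = 4

Reference trace:
1. LOAD T0 → mem=3 r[T0]=3 [LOAD]
2. LOAD T1 → mem=3 r[T1]=3 [LOAD]
3. CAS T1 → mem=4 r[T1]=3 [OK]
4. CAS T0 → mem=4 r[T0]=3 [RETRY]
5. LOAD T1 → mem=4 r[T1]=4 [LOAD]
6. CAS T1 → mem=5 r[T1]=4 [OK]
7. LOAD T1 → mem=5 r[T1]=5 [LOAD]
8. LOAD T0 → mem=5 r[T0]=5 [LOAD]
9. CAS T0 → mem=6 r[T0]=5 [OK]
10. CAS T1 → mem=6 r[T1]=5 [RETRY]
11. LOAD T0 → mem=6 r[T0]=6 [LOAD]
12. CAS T0 → mem=7 r[T0]=6 [OK]
13. LOAD T0 → mem=7 r[T0]=7 [LOAD]
14. LOAD T1 → mem=7 r[T1]=7 [LOAD]
15. CAS T0 → mem=8 r[T0]=7 [OK]
16. CAS T1 → mem=8 r[T1]=7 [RETRY]
17. LOAD T1 → mem=8 r[T1]=8 [LOAD]
18. CAS T1 → mem=9 r[T1]=8 [OK]
Flip is step 4.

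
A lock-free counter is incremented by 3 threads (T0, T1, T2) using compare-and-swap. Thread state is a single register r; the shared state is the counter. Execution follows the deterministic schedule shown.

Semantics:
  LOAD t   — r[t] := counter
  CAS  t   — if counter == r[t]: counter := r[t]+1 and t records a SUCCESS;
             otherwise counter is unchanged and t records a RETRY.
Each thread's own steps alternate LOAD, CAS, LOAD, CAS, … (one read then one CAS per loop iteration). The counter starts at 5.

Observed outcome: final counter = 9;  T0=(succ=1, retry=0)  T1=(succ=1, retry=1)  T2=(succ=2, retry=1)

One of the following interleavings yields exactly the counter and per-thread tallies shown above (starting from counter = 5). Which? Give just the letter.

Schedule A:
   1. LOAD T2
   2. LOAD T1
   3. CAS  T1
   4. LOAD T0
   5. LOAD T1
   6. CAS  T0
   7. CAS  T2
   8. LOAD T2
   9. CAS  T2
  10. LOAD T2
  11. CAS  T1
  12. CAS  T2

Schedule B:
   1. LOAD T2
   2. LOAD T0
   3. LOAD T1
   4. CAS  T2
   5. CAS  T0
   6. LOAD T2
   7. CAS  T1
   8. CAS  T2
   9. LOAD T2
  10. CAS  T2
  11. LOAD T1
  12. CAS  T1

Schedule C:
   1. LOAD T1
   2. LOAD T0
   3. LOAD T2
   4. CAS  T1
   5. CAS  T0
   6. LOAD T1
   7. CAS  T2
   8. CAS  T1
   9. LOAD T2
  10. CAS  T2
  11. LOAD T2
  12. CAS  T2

A

Tracing schedule A:
step 1: T2 LOAD ⇒ load; ctr=5 reg=5
step 2: T1 LOAD ⇒ load; ctr=5 reg=5
step 3: T1 CAS ⇒ ok; ctr=6 reg=5
step 4: T0 LOAD ⇒ load; ctr=6 reg=6
step 5: T1 LOAD ⇒ load; ctr=6 reg=6
step 6: T0 CAS ⇒ ok; ctr=7 reg=6
step 7: T2 CAS ⇒ retry; ctr=7 reg=5
step 8: T2 LOAD ⇒ load; ctr=7 reg=7
step 9: T2 CAS ⇒ ok; ctr=8 reg=7
step 10: T2 LOAD ⇒ load; ctr=8 reg=8
step 11: T1 CAS ⇒ retry; ctr=8 reg=6
step 12: T2 CAS ⇒ ok; ctr=9 reg=8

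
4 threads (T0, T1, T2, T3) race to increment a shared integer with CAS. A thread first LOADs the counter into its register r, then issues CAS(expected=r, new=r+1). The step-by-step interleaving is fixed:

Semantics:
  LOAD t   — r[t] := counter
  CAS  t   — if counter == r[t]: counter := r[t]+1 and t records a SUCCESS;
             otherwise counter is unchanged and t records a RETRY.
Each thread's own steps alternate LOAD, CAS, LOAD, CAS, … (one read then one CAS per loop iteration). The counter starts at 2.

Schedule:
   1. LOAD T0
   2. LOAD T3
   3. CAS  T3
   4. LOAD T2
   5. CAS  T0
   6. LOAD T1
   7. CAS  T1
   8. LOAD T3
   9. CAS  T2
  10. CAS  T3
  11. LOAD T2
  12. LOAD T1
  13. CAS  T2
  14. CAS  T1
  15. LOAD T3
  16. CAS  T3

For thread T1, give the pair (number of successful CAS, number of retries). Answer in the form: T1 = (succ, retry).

T1 = (1, 1)

#1 T0 reads 2
#2 T3 reads 2
#3 T3 CAS(2→3) writes; counter now 3
#4 T2 reads 3
#5 T0 CAS(2→3) fails; counter now 3
#6 T1 reads 3
#7 T1 CAS(3→4) writes; counter now 4
#8 T3 reads 4
#9 T2 CAS(3→4) fails; counter now 4
#10 T3 CAS(4→5) writes; counter now 5
#11 T2 reads 5
#12 T1 reads 5
#13 T2 CAS(5→6) writes; counter now 6
#14 T1 CAS(5→6) fails; counter now 6
#15 T3 reads 6
#16 T3 CAS(6→7) writes; counter now 7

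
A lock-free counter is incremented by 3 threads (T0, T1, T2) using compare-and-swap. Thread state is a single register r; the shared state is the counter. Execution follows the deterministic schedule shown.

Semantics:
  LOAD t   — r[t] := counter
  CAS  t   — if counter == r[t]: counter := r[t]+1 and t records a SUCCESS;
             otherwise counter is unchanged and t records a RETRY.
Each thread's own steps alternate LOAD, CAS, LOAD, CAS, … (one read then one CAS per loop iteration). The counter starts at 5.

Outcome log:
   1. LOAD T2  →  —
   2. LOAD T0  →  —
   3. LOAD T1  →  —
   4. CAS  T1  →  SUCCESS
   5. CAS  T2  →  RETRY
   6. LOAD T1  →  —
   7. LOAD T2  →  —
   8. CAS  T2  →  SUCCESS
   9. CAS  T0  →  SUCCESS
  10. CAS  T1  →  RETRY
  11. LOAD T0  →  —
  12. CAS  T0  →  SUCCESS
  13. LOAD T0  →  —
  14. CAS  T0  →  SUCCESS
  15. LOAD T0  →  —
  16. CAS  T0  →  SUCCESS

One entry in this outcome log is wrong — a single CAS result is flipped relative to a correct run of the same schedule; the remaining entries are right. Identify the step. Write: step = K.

step = 9

Reference trace:
#1 T2 reads 5
#2 T0 reads 5
#3 T1 reads 5
#4 T1 CAS(5→6) writes; counter now 6
#5 T2 CAS(5→6) fails; counter now 6
#6 T1 reads 6
#7 T2 reads 6
#8 T2 CAS(6→7) writes; counter now 7
#9 T0 CAS(5→6) fails; counter now 7
#10 T1 CAS(6→7) fails; counter now 7
#11 T0 reads 7
#12 T0 CAS(7→8) writes; counter now 8
#13 T0 reads 8
#14 T0 CAS(8→9) writes; counter now 9
#15 T0 reads 9
#16 T0 CAS(9→10) writes; counter now 10
Mismatch at 9.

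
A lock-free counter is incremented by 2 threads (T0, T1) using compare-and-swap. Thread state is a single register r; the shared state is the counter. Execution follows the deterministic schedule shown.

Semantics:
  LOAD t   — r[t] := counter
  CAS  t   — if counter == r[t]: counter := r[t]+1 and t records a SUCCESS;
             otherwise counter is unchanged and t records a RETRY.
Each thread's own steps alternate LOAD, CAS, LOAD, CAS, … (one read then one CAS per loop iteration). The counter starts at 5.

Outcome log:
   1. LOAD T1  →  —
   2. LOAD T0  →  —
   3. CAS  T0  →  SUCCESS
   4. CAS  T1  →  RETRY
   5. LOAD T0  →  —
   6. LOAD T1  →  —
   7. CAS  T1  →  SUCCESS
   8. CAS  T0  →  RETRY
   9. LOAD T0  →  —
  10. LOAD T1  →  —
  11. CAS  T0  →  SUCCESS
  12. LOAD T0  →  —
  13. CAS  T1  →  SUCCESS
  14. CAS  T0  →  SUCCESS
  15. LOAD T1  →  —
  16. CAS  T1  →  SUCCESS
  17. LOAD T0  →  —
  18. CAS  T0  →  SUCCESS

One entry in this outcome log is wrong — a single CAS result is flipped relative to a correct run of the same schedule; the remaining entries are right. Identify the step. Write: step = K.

step = 13

Re-executing:
   1) LOAD T1:  M=5  r_T1=5
   2) LOAD T0:  M=5  r_T0=5
   3) CAS  T0:  M=6  r_T0=5 ✓
   4) CAS  T1:  M=6  r_T1=5 ✗
   5) LOAD T0:  M=6  r_T0=6
   6) LOAD T1:  M=6  r_T1=6
   7) CAS  T1:  M=7  r_T1=6 ✓
   8) CAS  T0:  M=7  r_T0=6 ✗
   9) LOAD T0:  M=7  r_T0=7
  10) LOAD T1:  M=7  r_T1=7
  11) CAS  T0:  M=8  r_T0=7 ✓
  12) LOAD T0:  M=8  r_T0=8
  13) CAS  T1:  M=8  r_T1=7 ✗
  14) CAS  T0:  M=9  r_T0=8 ✓
  15) LOAD T1:  M=9  r_T1=9
  16) CAS  T1:  M=10  r_T1=9 ✓
  17) LOAD T0:  M=10  r_T0=10
  18) CAS  T0:  M=11  r_T0=10 ✓
Log disagrees first at step 13.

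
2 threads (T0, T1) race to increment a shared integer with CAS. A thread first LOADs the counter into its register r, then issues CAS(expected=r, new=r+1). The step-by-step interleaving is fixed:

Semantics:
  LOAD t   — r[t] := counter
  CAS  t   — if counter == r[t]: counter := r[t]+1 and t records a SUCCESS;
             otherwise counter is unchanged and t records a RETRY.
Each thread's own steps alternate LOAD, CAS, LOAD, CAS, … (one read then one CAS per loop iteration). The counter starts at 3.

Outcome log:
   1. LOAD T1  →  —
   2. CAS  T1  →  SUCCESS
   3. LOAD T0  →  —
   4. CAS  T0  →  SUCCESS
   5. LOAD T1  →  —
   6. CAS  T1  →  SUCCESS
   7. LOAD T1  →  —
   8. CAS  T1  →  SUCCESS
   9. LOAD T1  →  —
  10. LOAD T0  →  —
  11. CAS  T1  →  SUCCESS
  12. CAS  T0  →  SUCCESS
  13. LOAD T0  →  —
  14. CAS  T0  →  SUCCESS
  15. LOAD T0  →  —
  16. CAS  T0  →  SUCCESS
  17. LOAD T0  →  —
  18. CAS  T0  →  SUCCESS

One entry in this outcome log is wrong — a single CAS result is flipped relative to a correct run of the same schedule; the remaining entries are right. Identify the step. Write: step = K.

step = 12

Reference trace:
   1) LOAD T1:  M=3  r_T1=3
   2) CAS  T1:  M=4  r_T1=3 ✓
   3) LOAD T0:  M=4  r_T0=4
   4) CAS  T0:  M=5  r_T0=4 ✓
   5) LOAD T1:  M=5  r_T1=5
   6) CAS  T1:  M=6  r_T1=5 ✓
   7) LOAD T1:  M=6  r_T1=6
   8) CAS  T1:  M=7  r_T1=6 ✓
   9) LOAD T1:  M=7  r_T1=7
  10) LOAD T0:  M=7  r_T0=7
  11) CAS  T1:  M=8  r_T1=7 ✓
  12) CAS  T0:  M=8  r_T0=7 ✗
  13) LOAD T0:  M=8  r_T0=8
  14) CAS  T0:  M=9  r_T0=8 ✓
  15) LOAD T0:  M=9  r_T0=9
  16) CAS  T0:  M=10  r_T0=9 ✓
  17) LOAD T0:  M=10  r_T0=10
  18) CAS  T0:  M=11  r_T0=10 ✓
Mismatch at 12.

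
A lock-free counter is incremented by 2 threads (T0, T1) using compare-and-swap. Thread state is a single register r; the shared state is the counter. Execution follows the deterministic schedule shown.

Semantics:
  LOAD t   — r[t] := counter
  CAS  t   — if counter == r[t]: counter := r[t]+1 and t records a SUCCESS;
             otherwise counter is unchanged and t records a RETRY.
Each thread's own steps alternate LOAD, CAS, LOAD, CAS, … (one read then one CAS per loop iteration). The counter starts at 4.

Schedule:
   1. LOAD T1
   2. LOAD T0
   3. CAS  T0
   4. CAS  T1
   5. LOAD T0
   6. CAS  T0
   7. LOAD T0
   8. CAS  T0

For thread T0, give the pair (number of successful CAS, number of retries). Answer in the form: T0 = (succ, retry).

T0 = (3, 0)

[1] T1.load  rd  (counter 4, T1.r 4)
[2] T0.load  rd  (counter 4, T0.r 4)
[3] T0.cas  hit  (counter 5, T0.r 4)
[4] T1.cas  miss  (counter 5, T1.r 4)
[5] T0.load  rd  (counter 5, T0.r 5)
[6] T0.cas  hit  (counter 6, T0.r 5)
[7] T0.load  rd  (counter 6, T0.r 6)
[8] T0.cas  hit  (counter 7, T0.r 6)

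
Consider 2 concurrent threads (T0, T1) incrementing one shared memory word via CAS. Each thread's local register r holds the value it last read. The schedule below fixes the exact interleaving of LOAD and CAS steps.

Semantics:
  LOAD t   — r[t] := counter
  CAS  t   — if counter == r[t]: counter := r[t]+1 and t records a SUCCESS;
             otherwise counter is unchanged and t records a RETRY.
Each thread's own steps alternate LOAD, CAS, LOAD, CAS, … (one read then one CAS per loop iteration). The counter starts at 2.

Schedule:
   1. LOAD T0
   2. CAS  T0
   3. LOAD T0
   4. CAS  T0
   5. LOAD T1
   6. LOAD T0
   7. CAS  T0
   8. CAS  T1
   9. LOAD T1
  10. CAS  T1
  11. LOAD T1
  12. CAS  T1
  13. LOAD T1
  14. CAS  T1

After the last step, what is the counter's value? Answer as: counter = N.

T0 LOAD — after: cnt=2, r=2 — load
T0 CAS — after: cnt=3, r=2 — ok
T0 LOAD — after: cnt=3, r=3 — load
T0 CAS — after: cnt=4, r=3 — ok
T1 LOAD — after: cnt=4, r=4 — load
T0 LOAD — after: cnt=4, r=4 — load
T0 CAS — after: cnt=5, r=4 — ok
T1 CAS — after: cnt=5, r=4 — retry
T1 LOAD — after: cnt=5, r=5 — load
T1 CAS — after: cnt=6, r=5 — ok
T1 LOAD — after: cnt=6, r=6 — load
T1 CAS — after: cnt=7, r=6 — ok
T1 LOAD — after: cnt=7, r=7 — load
T1 CAS — after: cnt=8, r=7 — ok

counter = 8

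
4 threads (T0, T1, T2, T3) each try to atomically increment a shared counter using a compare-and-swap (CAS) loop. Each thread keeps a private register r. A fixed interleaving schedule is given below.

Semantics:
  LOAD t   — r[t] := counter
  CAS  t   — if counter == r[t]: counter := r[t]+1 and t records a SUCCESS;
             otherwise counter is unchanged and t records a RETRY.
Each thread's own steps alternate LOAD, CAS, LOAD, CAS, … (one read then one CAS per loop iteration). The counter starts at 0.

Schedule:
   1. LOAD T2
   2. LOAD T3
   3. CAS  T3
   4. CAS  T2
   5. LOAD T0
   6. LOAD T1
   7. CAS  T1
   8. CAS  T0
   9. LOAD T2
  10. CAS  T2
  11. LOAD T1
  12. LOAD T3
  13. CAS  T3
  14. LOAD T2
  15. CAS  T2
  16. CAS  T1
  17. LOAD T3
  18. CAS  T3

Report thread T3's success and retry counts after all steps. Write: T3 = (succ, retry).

T3 = (3, 0)

[1] T2.load  rd  (counter 0, T2.r 0)
[2] T3.load  rd  (counter 0, T3.r 0)
[3] T3.cas  hit  (counter 1, T3.r 0)
[4] T2.cas  miss  (counter 1, T2.r 0)
[5] T0.load  rd  (counter 1, T0.r 1)
[6] T1.load  rd  (counter 1, T1.r 1)
[7] T1.cas  hit  (counter 2, T1.r 1)
[8] T0.cas  miss  (counter 2, T0.r 1)
[9] T2.load  rd  (counter 2, T2.r 2)
[10] T2.cas  hit  (counter 3, T2.r 2)
[11] T1.load  rd  (counter 3, T1.r 3)
[12] T3.load  rd  (counter 3, T3.r 3)
[13] T3.cas  hit  (counter 4, T3.r 3)
[14] T2.load  rd  (counter 4, T2.r 4)
[15] T2.cas  hit  (counter 5, T2.r 4)
[16] T1.cas  miss  (counter 5, T1.r 3)
[17] T3.load  rd  (counter 5, T3.r 5)
[18] T3.cas  hit  (counter 6, T3.r 5)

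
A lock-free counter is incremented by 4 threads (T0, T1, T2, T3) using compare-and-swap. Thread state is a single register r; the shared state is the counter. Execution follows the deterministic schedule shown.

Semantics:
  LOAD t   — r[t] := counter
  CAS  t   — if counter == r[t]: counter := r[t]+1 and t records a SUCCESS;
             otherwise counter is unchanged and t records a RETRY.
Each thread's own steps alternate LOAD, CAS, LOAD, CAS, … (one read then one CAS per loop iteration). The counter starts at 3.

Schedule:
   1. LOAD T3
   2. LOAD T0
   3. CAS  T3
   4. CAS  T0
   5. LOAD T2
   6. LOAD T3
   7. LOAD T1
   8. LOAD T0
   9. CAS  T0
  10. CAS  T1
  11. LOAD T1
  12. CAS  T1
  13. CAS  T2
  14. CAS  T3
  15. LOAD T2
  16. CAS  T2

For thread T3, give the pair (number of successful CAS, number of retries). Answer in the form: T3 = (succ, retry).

#1 T3 reads 3
#2 T0 reads 3
#3 T3 CAS(3→4) writes; counter now 4
#4 T0 CAS(3→4) fails; counter now 4
#5 T2 reads 4
#6 T3 reads 4
#7 T1 reads 4
#8 T0 reads 4
#9 T0 CAS(4→5) writes; counter now 5
#10 T1 CAS(4→5) fails; counter now 5
#11 T1 reads 5
#12 T1 CAS(5→6) writes; counter now 6
#13 T2 CAS(4→5) fails; counter now 6
#14 T3 CAS(4→5) fails; counter now 6
#15 T2 reads 6
#16 T2 CAS(6→7) writes; counter now 7

T3 = (1, 1)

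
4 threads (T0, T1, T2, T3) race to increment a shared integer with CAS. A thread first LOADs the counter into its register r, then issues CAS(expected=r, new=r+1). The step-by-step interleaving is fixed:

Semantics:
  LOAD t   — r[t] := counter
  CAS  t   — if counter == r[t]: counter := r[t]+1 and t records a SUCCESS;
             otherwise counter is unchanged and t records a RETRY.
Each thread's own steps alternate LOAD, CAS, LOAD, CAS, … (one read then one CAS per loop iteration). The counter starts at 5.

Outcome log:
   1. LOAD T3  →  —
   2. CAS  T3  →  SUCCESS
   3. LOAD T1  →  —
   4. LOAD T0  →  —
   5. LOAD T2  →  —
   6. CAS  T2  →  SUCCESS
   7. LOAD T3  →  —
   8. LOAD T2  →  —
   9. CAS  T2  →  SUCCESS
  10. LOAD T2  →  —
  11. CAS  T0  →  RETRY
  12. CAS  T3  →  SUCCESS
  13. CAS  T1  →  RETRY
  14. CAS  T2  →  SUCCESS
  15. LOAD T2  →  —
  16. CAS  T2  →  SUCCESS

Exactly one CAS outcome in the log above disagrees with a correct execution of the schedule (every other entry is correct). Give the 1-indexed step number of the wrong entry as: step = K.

Correct run:
1. LOAD T3 → mem=5 r[T3]=5 [LOAD]
2. CAS T3 → mem=6 r[T3]=5 [OK]
3. LOAD T1 → mem=6 r[T1]=6 [LOAD]
4. LOAD T0 → mem=6 r[T0]=6 [LOAD]
5. LOAD T2 → mem=6 r[T2]=6 [LOAD]
6. CAS T2 → mem=7 r[T2]=6 [OK]
7. LOAD T3 → mem=7 r[T3]=7 [LOAD]
8. LOAD T2 → mem=7 r[T2]=7 [LOAD]
9. CAS T2 → mem=8 r[T2]=7 [OK]
10. LOAD T2 → mem=8 r[T2]=8 [LOAD]
11. CAS T0 → mem=8 r[T0]=6 [RETRY]
12. CAS T3 → mem=8 r[T3]=7 [RETRY]
13. CAS T1 → mem=8 r[T1]=6 [RETRY]
14. CAS T2 → mem=9 r[T2]=8 [OK]
15. LOAD T2 → mem=9 r[T2]=9 [LOAD]
16. CAS T2 → mem=10 r[T2]=9 [OK]
Log disagrees first at step 12.

step = 12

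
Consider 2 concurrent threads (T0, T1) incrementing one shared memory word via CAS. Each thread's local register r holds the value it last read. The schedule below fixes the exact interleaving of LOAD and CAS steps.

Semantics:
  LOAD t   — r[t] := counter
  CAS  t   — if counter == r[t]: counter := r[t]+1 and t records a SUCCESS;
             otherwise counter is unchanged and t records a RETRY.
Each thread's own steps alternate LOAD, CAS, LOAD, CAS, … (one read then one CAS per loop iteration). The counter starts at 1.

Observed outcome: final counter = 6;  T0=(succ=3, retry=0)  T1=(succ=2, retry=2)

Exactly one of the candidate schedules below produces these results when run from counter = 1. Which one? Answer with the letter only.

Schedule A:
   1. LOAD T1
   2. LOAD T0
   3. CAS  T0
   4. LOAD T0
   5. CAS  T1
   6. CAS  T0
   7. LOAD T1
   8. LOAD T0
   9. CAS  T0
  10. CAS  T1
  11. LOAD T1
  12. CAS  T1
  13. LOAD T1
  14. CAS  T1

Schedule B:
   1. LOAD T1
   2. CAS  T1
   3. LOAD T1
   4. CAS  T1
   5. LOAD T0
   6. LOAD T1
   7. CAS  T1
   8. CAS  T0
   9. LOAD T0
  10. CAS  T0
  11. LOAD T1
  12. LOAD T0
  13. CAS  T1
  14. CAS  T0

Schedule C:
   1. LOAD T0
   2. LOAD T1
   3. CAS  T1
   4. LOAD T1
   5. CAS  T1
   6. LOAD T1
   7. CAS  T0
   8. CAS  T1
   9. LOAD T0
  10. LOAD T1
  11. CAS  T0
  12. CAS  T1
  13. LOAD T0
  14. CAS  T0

Run A:
   1) LOAD T1:  M=1  r_T1=1
   2) LOAD T0:  M=1  r_T0=1
   3) CAS  T0:  M=2  r_T0=1 ✓
   4) LOAD T0:  M=2  r_T0=2
   5) CAS  T1:  M=2  r_T1=1 ✗
   6) CAS  T0:  M=3  r_T0=2 ✓
   7) LOAD T1:  M=3  r_T1=3
   8) LOAD T0:  M=3  r_T0=3
   9) CAS  T0:  M=4  r_T0=3 ✓
  10) CAS  T1:  M=4  r_T1=3 ✗
  11) LOAD T1:  M=4  r_T1=4
  12) CAS  T1:  M=5  r_T1=4 ✓
  13) LOAD T1:  M=5  r_T1=5
  14) CAS  T1:  M=6  r_T1=5 ✓

A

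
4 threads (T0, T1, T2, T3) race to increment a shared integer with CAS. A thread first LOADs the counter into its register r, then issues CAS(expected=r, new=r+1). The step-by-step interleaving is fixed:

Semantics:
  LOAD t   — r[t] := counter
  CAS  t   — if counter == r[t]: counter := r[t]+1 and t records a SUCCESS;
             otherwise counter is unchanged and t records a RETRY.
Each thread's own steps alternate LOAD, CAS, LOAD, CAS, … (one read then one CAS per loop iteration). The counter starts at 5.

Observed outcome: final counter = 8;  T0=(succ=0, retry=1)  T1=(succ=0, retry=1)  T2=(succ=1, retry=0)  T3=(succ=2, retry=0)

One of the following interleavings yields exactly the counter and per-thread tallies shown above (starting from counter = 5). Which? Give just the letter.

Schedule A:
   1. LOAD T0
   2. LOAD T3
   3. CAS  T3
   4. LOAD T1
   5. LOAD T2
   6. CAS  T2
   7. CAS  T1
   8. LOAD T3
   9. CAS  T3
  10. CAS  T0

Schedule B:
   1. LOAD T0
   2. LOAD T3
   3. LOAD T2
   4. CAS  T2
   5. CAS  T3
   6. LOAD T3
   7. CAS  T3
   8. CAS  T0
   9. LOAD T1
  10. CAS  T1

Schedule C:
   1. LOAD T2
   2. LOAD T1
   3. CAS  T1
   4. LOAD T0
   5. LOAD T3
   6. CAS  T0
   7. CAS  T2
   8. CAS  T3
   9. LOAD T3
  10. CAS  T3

A

Tracing schedule A:
1. LOAD T0 → mem=5 r[T0]=5 [LOAD]
2. LOAD T3 → mem=5 r[T3]=5 [LOAD]
3. CAS T3 → mem=6 r[T3]=5 [OK]
4. LOAD T1 → mem=6 r[T1]=6 [LOAD]
5. LOAD T2 → mem=6 r[T2]=6 [LOAD]
6. CAS T2 → mem=7 r[T2]=6 [OK]
7. CAS T1 → mem=7 r[T1]=6 [RETRY]
8. LOAD T3 → mem=7 r[T3]=7 [LOAD]
9. CAS T3 → mem=8 r[T3]=7 [OK]
10. CAS T0 → mem=8 r[T0]=5 [RETRY]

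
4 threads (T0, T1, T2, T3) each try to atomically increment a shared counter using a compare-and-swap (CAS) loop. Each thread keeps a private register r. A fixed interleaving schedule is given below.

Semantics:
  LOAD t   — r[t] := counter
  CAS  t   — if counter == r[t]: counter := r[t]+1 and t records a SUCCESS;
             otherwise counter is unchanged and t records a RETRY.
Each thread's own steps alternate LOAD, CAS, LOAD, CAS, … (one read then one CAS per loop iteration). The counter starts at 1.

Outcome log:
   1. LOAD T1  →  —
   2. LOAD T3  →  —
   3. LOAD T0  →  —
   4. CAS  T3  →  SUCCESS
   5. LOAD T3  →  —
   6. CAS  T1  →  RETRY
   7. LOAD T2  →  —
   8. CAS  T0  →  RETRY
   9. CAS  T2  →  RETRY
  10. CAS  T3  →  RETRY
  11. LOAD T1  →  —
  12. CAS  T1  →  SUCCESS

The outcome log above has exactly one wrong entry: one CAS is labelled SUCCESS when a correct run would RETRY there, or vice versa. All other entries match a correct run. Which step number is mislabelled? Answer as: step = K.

step = 9

Re-executing:
#1 T1 reads 1
#2 T3 reads 1
#3 T0 reads 1
#4 T3 CAS(1→2) writes; counter now 2
#5 T3 reads 2
#6 T1 CAS(1→2) fails; counter now 2
#7 T2 reads 2
#8 T0 CAS(1→2) fails; counter now 2
#9 T2 CAS(2→3) writes; counter now 3
#10 T3 CAS(2→3) fails; counter now 3
#11 T1 reads 3
#12 T1 CAS(3→4) writes; counter now 4
Flip is step 9.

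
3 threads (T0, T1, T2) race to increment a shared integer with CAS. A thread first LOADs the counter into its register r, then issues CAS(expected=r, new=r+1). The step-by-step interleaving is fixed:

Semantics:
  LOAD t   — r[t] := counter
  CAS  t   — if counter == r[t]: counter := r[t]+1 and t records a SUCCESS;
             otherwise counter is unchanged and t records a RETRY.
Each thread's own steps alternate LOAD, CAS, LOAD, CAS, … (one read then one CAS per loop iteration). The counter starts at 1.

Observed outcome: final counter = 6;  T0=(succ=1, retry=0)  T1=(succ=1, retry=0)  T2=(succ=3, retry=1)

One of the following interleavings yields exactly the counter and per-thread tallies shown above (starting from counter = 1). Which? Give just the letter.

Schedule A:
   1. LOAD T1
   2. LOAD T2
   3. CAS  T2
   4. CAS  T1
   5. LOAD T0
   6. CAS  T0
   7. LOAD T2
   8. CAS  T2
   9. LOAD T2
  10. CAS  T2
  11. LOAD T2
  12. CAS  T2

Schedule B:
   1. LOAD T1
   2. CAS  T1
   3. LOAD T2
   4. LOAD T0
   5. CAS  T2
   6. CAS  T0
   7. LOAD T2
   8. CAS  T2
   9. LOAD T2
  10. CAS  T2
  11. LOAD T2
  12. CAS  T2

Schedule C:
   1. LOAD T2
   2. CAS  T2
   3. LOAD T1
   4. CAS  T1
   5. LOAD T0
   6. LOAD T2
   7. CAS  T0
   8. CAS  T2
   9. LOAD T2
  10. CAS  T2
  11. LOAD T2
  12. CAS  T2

C

Tracing schedule C:
[1] T2.load  rd  (counter 1, T2.r 1)
[2] T2.cas  hit  (counter 2, T2.r 1)
[3] T1.load  rd  (counter 2, T1.r 2)
[4] T1.cas  hit  (counter 3, T1.r 2)
[5] T0.load  rd  (counter 3, T0.r 3)
[6] T2.load  rd  (counter 3, T2.r 3)
[7] T0.cas  hit  (counter 4, T0.r 3)
[8] T2.cas  miss  (counter 4, T2.r 3)
[9] T2.load  rd  (counter 4, T2.r 4)
[10] T2.cas  hit  (counter 5, T2.r 4)
[11] T2.load  rd  (counter 5, T2.r 5)
[12] T2.cas  hit  (counter 6, T2.r 5)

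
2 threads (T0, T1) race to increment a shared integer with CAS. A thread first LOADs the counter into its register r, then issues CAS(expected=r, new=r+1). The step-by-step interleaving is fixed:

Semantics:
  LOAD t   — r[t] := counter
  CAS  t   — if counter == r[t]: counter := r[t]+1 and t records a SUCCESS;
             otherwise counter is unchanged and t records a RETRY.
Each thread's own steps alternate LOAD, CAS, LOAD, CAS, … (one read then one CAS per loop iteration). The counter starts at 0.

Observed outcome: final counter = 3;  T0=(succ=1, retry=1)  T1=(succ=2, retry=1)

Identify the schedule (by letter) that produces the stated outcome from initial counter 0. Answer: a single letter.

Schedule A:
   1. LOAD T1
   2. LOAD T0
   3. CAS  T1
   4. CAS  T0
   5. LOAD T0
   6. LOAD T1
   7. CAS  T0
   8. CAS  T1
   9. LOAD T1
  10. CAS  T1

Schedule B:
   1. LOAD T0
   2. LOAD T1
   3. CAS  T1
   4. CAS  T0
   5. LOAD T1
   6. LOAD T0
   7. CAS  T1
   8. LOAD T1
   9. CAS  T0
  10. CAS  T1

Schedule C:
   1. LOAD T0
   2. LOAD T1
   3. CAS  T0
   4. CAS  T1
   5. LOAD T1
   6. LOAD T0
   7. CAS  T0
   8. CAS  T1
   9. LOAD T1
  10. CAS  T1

Run A:
1. LOAD T1 → mem=0 r[T1]=0 [LOAD]
2. LOAD T0 → mem=0 r[T0]=0 [LOAD]
3. CAS T1 → mem=1 r[T1]=0 [OK]
4. CAS T0 → mem=1 r[T0]=0 [RETRY]
5. LOAD T0 → mem=1 r[T0]=1 [LOAD]
6. LOAD T1 → mem=1 r[T1]=1 [LOAD]
7. CAS T0 → mem=2 r[T0]=1 [OK]
8. CAS T1 → mem=2 r[T1]=1 [RETRY]
9. LOAD T1 → mem=2 r[T1]=2 [LOAD]
10. CAS T1 → mem=3 r[T1]=2 [OK]

A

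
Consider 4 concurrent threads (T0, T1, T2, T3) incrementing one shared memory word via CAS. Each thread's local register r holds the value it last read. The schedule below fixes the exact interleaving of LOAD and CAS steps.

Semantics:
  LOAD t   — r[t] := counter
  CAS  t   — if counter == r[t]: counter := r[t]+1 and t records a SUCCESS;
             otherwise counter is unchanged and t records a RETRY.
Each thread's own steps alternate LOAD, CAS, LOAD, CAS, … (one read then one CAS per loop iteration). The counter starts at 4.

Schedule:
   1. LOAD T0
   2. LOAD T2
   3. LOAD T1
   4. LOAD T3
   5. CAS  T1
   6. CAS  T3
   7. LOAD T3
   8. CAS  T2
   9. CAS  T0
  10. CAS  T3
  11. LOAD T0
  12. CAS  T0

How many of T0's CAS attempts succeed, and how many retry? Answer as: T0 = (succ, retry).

T0 = (1, 1)

#1 T0 reads 4
#2 T2 reads 4
#3 T1 reads 4
#4 T3 reads 4
#5 T1 CAS(4→5) writes; counter now 5
#6 T3 CAS(4→5) fails; counter now 5
#7 T3 reads 5
#8 T2 CAS(4→5) fails; counter now 5
#9 T0 CAS(4→5) fails; counter now 5
#10 T3 CAS(5→6) writes; counter now 6
#11 T0 reads 6
#12 T0 CAS(6→7) writes; counter now 7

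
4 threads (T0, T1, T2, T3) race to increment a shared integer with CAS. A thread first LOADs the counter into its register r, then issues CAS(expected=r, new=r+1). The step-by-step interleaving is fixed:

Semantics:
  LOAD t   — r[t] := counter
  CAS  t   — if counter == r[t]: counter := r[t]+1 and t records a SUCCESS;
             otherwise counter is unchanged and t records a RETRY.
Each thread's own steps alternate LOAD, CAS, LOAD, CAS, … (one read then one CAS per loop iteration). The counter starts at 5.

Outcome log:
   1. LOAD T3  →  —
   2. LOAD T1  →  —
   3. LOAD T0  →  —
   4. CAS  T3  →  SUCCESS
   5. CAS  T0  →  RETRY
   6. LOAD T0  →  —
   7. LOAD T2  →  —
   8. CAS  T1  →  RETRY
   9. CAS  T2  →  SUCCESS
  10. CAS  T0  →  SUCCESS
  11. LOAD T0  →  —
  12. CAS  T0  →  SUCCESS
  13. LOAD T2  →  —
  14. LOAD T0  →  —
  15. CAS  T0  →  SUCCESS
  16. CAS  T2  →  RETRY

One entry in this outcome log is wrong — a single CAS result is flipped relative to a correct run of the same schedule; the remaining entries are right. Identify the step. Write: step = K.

Correct run:
   1) LOAD T3:  M=5  r_T3=5
   2) LOAD T1:  M=5  r_T1=5
   3) LOAD T0:  M=5  r_T0=5
   4) CAS  T3:  M=6  r_T3=5 ✓
   5) CAS  T0:  M=6  r_T0=5 ✗
   6) LOAD T0:  M=6  r_T0=6
   7) LOAD T2:  M=6  r_T2=6
   8) CAS  T1:  M=6  r_T1=5 ✗
   9) CAS  T2:  M=7  r_T2=6 ✓
  10) CAS  T0:  M=7  r_T0=6 ✗
  11) LOAD T0:  M=7  r_T0=7
  12) CAS  T0:  M=8  r_T0=7 ✓
  13) LOAD T2:  M=8  r_T2=8
  14) LOAD T0:  M=8  r_T0=8
  15) CAS  T0:  M=9  r_T0=8 ✓
  16) CAS  T2:  M=9  r_T2=8 ✗
Flip is step 10.

step = 10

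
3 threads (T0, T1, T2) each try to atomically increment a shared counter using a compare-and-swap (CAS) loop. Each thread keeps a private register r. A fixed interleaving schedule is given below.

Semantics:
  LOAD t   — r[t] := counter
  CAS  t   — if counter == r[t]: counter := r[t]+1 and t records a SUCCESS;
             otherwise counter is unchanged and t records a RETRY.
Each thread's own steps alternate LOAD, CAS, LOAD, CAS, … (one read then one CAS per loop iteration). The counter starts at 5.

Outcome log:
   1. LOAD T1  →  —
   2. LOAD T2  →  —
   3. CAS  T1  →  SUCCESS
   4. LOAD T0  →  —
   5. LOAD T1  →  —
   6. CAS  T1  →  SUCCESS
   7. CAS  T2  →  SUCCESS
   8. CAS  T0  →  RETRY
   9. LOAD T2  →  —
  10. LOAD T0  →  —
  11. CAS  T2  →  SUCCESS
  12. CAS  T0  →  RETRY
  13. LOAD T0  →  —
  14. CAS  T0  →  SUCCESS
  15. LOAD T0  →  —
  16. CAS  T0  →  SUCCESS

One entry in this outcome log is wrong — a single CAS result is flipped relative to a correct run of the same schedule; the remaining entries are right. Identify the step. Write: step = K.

Reference trace:
   1) LOAD T1:  M=5  r_T1=5
   2) LOAD T2:  M=5  r_T2=5
   3) CAS  T1:  M=6  r_T1=5 ✓
   4) LOAD T0:  M=6  r_T0=6
   5) LOAD T1:  M=6  r_T1=6
   6) CAS  T1:  M=7  r_T1=6 ✓
   7) CAS  T2:  M=7  r_T2=5 ✗
   8) CAS  T0:  M=7  r_T0=6 ✗
   9) LOAD T2:  M=7  r_T2=7
  10) LOAD T0:  M=7  r_T0=7
  11) CAS  T2:  M=8  r_T2=7 ✓
  12) CAS  T0:  M=8  r_T0=7 ✗
  13) LOAD T0:  M=8  r_T0=8
  14) CAS  T0:  M=9  r_T0=8 ✓
  15) LOAD T0:  M=9  r_T0=9
  16) CAS  T0:  M=10  r_T0=9 ✓
Log disagrees first at step 7.

step = 7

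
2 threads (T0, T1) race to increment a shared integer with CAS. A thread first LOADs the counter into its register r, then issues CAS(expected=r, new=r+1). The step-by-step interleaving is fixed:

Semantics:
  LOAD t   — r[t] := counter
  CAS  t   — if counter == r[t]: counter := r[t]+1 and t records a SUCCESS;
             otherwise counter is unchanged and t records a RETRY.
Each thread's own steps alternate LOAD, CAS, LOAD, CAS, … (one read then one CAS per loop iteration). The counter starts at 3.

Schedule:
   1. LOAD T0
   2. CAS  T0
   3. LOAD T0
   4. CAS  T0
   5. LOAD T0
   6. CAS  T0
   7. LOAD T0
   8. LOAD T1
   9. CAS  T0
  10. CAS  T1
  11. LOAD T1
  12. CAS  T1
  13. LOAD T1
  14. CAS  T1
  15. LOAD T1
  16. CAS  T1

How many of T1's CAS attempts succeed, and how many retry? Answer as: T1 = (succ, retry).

T1 = (3, 1)

T0 LOAD — after: cnt=3, r=3 — load
T0 CAS — after: cnt=4, r=3 — ok
T0 LOAD — after: cnt=4, r=4 — load
T0 CAS — after: cnt=5, r=4 — ok
T0 LOAD — after: cnt=5, r=5 — load
T0 CAS — after: cnt=6, r=5 — ok
T0 LOAD — after: cnt=6, r=6 — load
T1 LOAD — after: cnt=6, r=6 — load
T0 CAS — after: cnt=7, r=6 — ok
T1 CAS — after: cnt=7, r=6 — retry
T1 LOAD — after: cnt=7, r=7 — load
T1 CAS — after: cnt=8, r=7 — ok
T1 LOAD — after: cnt=8, r=8 — load
T1 CAS — after: cnt=9, r=8 — ok
T1 LOAD — after: cnt=9, r=9 — load
T1 CAS — after: cnt=10, r=9 — ok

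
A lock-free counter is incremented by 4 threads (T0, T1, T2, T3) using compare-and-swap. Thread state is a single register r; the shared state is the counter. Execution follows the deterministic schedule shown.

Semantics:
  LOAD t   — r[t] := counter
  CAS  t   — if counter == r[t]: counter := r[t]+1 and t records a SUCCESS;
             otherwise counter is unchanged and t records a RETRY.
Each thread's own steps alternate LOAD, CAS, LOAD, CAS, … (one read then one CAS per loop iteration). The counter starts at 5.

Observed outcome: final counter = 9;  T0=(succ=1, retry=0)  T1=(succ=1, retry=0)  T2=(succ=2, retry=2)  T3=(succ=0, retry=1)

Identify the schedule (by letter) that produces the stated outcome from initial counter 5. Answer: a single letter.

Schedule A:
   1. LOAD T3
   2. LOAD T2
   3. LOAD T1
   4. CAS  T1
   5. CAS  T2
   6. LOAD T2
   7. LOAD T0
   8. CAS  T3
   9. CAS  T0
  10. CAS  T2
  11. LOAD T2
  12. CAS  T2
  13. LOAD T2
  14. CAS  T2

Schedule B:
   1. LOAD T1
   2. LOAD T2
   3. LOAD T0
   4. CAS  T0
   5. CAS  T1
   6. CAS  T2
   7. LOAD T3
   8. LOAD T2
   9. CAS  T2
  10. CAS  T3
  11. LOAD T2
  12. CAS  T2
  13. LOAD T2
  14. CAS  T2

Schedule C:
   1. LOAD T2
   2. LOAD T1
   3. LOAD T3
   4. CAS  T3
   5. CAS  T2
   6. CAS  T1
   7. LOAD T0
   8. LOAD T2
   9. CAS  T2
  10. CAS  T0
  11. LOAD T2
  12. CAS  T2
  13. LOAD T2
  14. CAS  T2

A

Simulating candidate A:
[1] T3.load  rd  (counter 5, T3.r 5)
[2] T2.load  rd  (counter 5, T2.r 5)
[3] T1.load  rd  (counter 5, T1.r 5)
[4] T1.cas  hit  (counter 6, T1.r 5)
[5] T2.cas  miss  (counter 6, T2.r 5)
[6] T2.load  rd  (counter 6, T2.r 6)
[7] T0.load  rd  (counter 6, T0.r 6)
[8] T3.cas  miss  (counter 6, T3.r 5)
[9] T0.cas  hit  (counter 7, T0.r 6)
[10] T2.cas  miss  (counter 7, T2.r 6)
[11] T2.load  rd  (counter 7, T2.r 7)
[12] T2.cas  hit  (counter 8, T2.r 7)
[13] T2.load  rd  (counter 8, T2.r 8)
[14] T2.cas  hit  (counter 9, T2.r 8)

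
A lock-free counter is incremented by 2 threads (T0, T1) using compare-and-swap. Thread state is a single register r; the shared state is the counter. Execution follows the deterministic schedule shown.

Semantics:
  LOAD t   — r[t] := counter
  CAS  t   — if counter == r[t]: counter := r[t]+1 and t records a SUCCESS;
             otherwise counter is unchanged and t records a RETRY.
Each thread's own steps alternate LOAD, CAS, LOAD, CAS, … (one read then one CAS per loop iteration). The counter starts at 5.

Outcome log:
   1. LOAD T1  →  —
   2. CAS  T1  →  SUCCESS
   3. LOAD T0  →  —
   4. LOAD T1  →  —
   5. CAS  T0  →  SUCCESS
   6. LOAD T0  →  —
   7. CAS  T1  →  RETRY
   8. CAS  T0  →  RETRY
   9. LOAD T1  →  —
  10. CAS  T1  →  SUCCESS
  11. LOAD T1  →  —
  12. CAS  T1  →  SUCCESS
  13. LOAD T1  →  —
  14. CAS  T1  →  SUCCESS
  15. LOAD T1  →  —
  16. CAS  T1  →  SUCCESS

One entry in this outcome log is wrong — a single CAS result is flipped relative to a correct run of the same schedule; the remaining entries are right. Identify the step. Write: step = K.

step = 8

Re-executing:
   1) LOAD T1:  M=5  r_T1=5
   2) CAS  T1:  M=6  r_T1=5 ✓
   3) LOAD T0:  M=6  r_T0=6
   4) LOAD T1:  M=6  r_T1=6
   5) CAS  T0:  M=7  r_T0=6 ✓
   6) LOAD T0:  M=7  r_T0=7
   7) CAS  T1:  M=7  r_T1=6 ✗
   8) CAS  T0:  M=8  r_T0=7 ✓
   9) LOAD T1:  M=8  r_T1=8
  10) CAS  T1:  M=9  r_T1=8 ✓
  11) LOAD T1:  M=9  r_T1=9
  12) CAS  T1:  M=10  r_T1=9 ✓
  13) LOAD T1:  M=10  r_T1=10
  14) CAS  T1:  M=11  r_T1=10 ✓
  15) LOAD T1:  M=11  r_T1=11
  16) CAS  T1:  M=12  r_T1=11 ✓
Flip is step 8.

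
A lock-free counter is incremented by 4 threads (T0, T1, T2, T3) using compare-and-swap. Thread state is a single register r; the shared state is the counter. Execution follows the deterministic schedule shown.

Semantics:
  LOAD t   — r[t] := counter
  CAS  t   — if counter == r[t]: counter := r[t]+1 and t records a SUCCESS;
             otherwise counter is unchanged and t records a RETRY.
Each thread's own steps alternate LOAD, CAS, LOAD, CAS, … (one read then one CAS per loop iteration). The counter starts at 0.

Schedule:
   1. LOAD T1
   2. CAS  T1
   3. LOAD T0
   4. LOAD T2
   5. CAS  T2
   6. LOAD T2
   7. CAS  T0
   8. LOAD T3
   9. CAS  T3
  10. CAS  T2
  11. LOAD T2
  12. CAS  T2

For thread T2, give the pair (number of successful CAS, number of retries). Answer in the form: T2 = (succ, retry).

#1 T1 reads 0
#2 T1 CAS(0→1) writes; counter now 1
#3 T0 reads 1
#4 T2 reads 1
#5 T2 CAS(1→2) writes; counter now 2
#6 T2 reads 2
#7 T0 CAS(1→2) fails; counter now 2
#8 T3 reads 2
#9 T3 CAS(2→3) writes; counter now 3
#10 T2 CAS(2→3) fails; counter now 3
#11 T2 reads 3
#12 T2 CAS(3→4) writes; counter now 4

T2 = (2, 1)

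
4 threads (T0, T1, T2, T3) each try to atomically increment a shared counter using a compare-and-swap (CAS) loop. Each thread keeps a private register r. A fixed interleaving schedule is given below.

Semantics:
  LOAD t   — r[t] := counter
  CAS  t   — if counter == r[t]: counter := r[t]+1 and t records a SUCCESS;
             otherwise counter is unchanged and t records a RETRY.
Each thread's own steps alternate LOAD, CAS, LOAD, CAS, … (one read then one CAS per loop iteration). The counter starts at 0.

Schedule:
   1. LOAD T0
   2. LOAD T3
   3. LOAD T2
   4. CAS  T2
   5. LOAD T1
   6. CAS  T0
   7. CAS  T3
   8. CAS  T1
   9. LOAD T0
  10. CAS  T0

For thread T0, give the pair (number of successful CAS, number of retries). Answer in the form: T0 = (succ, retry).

[1] T0.load  rd  (counter 0, T0.r 0)
[2] T3.load  rd  (counter 0, T3.r 0)
[3] T2.load  rd  (counter 0, T2.r 0)
[4] T2.cas  hit  (counter 1, T2.r 0)
[5] T1.load  rd  (counter 1, T1.r 1)
[6] T0.cas  miss  (counter 1, T0.r 0)
[7] T3.cas  miss  (counter 1, T3.r 0)
[8] T1.cas  hit  (counter 2, T1.r 1)
[9] T0.load  rd  (counter 2, T0.r 2)
[10] T0.cas  hit  (counter 3, T0.r 2)

T0 = (1, 1)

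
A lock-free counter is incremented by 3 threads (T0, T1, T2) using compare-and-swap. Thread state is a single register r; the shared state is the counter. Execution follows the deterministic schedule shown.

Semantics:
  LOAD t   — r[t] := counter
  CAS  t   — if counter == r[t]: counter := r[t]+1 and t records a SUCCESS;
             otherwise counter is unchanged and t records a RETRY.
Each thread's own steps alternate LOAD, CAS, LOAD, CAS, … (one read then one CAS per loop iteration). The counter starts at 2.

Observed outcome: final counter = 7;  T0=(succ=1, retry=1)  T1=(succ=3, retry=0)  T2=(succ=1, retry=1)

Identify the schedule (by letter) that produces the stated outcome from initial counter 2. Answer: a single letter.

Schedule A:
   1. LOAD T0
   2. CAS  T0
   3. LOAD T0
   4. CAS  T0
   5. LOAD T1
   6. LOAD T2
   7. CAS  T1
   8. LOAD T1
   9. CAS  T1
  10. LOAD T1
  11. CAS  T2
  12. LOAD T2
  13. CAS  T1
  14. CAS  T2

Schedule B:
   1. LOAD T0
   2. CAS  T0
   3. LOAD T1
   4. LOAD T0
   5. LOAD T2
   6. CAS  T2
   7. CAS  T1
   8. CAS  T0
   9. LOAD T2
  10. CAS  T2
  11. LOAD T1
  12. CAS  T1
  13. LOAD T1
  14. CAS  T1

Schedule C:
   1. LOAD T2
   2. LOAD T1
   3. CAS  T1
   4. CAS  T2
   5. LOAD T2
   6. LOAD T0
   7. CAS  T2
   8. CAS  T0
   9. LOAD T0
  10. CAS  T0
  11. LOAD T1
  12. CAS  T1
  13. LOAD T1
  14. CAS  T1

C

Run C:
   1) LOAD T2:  M=2  r_T2=2
   2) LOAD T1:  M=2  r_T1=2
   3) CAS  T1:  M=3  r_T1=2 ✓
   4) CAS  T2:  M=3  r_T2=2 ✗
   5) LOAD T2:  M=3  r_T2=3
   6) LOAD T0:  M=3  r_T0=3
   7) CAS  T2:  M=4  r_T2=3 ✓
   8) CAS  T0:  M=4  r_T0=3 ✗
   9) LOAD T0:  M=4  r_T0=4
  10) CAS  T0:  M=5  r_T0=4 ✓
  11) LOAD T1:  M=5  r_T1=5
  12) CAS  T1:  M=6  r_T1=5 ✓
  13) LOAD T1:  M=6  r_T1=6
  14) CAS  T1:  M=7  r_T1=6 ✓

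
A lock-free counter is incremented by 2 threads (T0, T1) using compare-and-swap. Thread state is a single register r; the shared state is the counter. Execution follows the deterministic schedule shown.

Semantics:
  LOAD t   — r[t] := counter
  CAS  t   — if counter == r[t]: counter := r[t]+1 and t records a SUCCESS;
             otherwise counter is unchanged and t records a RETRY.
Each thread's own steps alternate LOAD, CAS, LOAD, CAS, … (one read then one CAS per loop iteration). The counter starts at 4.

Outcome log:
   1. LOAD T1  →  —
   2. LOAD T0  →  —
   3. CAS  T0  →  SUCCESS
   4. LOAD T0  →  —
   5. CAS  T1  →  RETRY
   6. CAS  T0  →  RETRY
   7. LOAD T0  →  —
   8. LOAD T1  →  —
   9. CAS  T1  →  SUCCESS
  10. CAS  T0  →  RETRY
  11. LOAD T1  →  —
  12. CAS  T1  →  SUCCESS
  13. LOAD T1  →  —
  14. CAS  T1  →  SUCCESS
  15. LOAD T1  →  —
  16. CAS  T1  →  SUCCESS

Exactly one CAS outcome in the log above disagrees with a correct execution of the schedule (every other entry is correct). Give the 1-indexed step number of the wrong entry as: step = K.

step = 6

Re-executing:
   1) LOAD T1:  M=4  r_T1=4
   2) LOAD T0:  M=4  r_T0=4
   3) CAS  T0:  M=5  r_T0=4 ✓
   4) LOAD T0:  M=5  r_T0=5
   5) CAS  T1:  M=5  r_T1=4 ✗
   6) CAS  T0:  M=6  r_T0=5 ✓
   7) LOAD T0:  M=6  r_T0=6
   8) LOAD T1:  M=6  r_T1=6
   9) CAS  T1:  M=7  r_T1=6 ✓
  10) CAS  T0:  M=7  r_T0=6 ✗
  11) LOAD T1:  M=7  r_T1=7
  12) CAS  T1:  M=8  r_T1=7 ✓
  13) LOAD T1:  M=8  r_T1=8
  14) CAS  T1:  M=9  r_T1=8 ✓
  15) LOAD T1:  M=9  r_T1=9
  16) CAS  T1:  M=10  r_T1=9 ✓
Mismatch at 6.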